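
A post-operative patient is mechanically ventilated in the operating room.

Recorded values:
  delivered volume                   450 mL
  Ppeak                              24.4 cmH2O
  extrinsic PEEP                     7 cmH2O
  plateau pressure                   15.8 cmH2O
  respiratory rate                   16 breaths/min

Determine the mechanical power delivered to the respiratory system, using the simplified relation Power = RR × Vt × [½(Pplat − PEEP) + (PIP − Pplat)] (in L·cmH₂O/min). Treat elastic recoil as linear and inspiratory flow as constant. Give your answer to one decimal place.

93.6

Per-breath work = Vt × [½(Pplat−PEEP) + (PIP−Pplat)] = 0.450 × [0.5×8.8 + 8.6] = 0.450 × 13.0 = 5.85 L·cmH2O.
Power = 16 × 5.85 = 93.6 L·cmH2O/min.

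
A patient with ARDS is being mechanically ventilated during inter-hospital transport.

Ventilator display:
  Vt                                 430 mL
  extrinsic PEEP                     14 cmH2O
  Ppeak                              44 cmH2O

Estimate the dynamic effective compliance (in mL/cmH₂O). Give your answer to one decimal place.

Dynamic compliance = Vt / (PIP − PEEP) = 430 / (44 − 14) = 430 / 30.0 = 14.333 mL/cmH2O.

14.3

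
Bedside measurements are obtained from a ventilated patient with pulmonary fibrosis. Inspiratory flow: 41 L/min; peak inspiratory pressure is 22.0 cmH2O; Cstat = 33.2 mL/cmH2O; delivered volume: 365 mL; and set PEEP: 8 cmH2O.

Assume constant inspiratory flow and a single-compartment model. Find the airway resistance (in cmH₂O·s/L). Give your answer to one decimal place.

4.4

Flow: 41 L/min ÷ 60 = 0.6833 L/s.
Equation of motion (constant flow): PIP = Vt/C + R·V̇ + PEEP.
R·V̇ = PIP − Vt/C − PEEP = 22.0 − 365/33.2 − 8 = 22.0 − 10.994 − 8 = 3.006 cmH2O.
R = 3.006 / 0.6833 = 4.399 cmH2O·s/L.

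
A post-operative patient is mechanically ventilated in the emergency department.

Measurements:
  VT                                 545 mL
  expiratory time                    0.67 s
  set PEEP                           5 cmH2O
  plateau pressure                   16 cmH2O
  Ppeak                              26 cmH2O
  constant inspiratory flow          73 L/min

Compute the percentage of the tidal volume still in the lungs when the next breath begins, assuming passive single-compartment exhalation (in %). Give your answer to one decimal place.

Flow: 73 L/min ÷ 60 = 1.2167 L/s.
R = (PIP − Pplat)/V̇ = (26 − 16) / 1.2167 = 10.0/1.2167 = 8.219 cmH2O·s/L.
C = Vt/(Pplat − PEEP) = 545.0 / (16 − 5) = 545.0/11.0 = 49.545 mL/cmH2O.
τ = R × C = 8.219 × 0.04955 L/cmH2O = 0.4073 s.
Fraction remaining at end-expiration = e^(−Te/τ) = e^(−0.67/0.4073) = 0.193 → 19.3%.

19.3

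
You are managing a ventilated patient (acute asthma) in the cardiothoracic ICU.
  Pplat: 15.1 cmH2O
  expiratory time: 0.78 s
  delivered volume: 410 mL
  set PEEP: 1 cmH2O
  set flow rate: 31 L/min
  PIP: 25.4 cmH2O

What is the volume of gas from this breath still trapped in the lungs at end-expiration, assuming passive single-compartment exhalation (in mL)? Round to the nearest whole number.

107

Flow: 31 L/min ÷ 60 = 0.5167 L/s.
R = (PIP − Pplat)/V̇ = (25.4 − 15.1) / 0.5167 = 10.3/0.5167 = 19.934 cmH2O·s/L.
C = Vt/(Pplat − PEEP) = 410.0 / (15.1 − 1) = 410.0/14.1 = 29.078 mL/cmH2O.
τ = R × C = 19.934 × 0.02908 L/cmH2O = 0.5797 s.
Fraction remaining = e^(−Te/τ) = e^(−0.78/0.5797) = 0.2604.
Trapped volume = 410.0 × 0.2604 = 106.76 mL.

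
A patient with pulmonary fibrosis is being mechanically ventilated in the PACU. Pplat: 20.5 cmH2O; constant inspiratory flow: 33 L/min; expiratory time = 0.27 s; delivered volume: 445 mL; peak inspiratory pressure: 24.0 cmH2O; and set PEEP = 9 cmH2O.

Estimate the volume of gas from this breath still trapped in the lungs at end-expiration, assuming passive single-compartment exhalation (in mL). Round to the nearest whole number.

Flow: 33 L/min ÷ 60 = 0.55 L/s.
R = (PIP − Pplat)/V̇ = (24.0 − 20.5) / 0.55 = 3.5/0.55 = 6.364 cmH2O·s/L.
C = Vt/(Pplat − PEEP) = 445.0 / (20.5 − 9) = 445.0/11.5 = 38.696 mL/cmH2O.
τ = R × C = 6.364 × 0.0387 L/cmH2O = 0.2463 s.
Fraction remaining = e^(−Te/τ) = e^(−0.27/0.2463) = 0.3341.
Trapped volume = 445.0 × 0.3341 = 148.67 mL.

149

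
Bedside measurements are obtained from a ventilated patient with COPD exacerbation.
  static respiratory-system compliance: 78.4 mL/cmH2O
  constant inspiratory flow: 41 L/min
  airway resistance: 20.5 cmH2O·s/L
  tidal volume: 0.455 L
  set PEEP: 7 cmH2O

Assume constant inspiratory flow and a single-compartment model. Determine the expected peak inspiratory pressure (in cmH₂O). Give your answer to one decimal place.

26.8

Flow: 41 L/min ÷ 60 = 0.6833 L/s.
Equation of motion (constant flow): PIP = Vt/C + R·V̇ + PEEP.
PIP = 455/78.4 + 20.5×0.6833 + 7 = 5.804 + 14.008 + 7 = 26.812 cmH2O.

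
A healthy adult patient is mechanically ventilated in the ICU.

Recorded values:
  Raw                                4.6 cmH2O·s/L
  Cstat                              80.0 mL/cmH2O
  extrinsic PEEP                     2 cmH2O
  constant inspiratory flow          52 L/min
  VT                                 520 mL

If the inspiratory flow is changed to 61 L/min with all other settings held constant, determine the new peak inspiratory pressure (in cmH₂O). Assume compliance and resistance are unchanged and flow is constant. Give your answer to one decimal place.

Flow: 52 L/min ÷ 60 = 0.8667 L/s.
New flow: 61 L/min ÷ 60 = 1.0167 L/s.
PIP = Vt/C + R·V̇ + PEEP (constant-flow equation of motion).
Only the resistive term changes: ΔPIP = R × ΔV̇ = 4.6 × (1.0167 − 0.8667) = 4.6 × 0.15 = 0.69 cmH2O.
Original PIP = 520/80.0 + 4.6×0.8667 + 2 = 12.487 cmH2O; new PIP = 12.487 + (0.69) = 13.177 cmH2O.

13.2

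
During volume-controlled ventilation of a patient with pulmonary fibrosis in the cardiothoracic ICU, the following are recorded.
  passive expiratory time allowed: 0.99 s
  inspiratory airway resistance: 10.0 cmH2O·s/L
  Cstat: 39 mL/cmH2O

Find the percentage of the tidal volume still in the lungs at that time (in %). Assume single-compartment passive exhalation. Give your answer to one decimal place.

τ = R × C = 10.0 × 39 mL/cmH2O = 10.0 × 0.039 L/cmH2O = 0.39 s.
Passive exhalation: V(t)/V₀ = e^(−t/τ) = e^(−0.99/0.39) = 0.07899.
Fraction remaining = 0.07899 → 7.899%.

7.9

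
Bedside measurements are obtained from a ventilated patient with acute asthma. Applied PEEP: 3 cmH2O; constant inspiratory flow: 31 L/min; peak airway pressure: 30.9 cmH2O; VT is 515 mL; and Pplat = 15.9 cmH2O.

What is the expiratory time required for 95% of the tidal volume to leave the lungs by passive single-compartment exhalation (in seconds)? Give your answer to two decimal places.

Flow: 31 L/min ÷ 60 = 0.5167 L/s.
R = (PIP − Pplat)/V̇ = (30.9 − 15.9) / 0.5167 = 15.0/0.5167 = 29.03 cmH2O·s/L.
C = Vt/(Pplat − PEEP) = 515.0 / (15.9 − 3) = 515.0/12.9 = 39.922 mL/cmH2O.
τ = R × C = 29.03 × 0.03992 L/cmH2O = 1.159 s.
t = −τ·ln(1 − 0.95) = −1.159·ln(0.05) = 3.472 s.

3.47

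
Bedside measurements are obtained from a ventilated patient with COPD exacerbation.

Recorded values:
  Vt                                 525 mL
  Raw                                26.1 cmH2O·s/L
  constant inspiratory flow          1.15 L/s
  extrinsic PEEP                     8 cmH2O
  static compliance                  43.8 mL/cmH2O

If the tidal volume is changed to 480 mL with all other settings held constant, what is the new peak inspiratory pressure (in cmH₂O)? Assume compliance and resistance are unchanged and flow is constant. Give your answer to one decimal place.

PIP = Vt/C + R·V̇ + PEEP (constant-flow equation of motion).
Only the elastic term changes: ΔPIP = ΔVt / C = (480 − 525) / 43.8 = -1.027 cmH2O.
Original PIP = 525/43.8 + 26.1×1.15 + 8 = 50.001 cmH2O; new PIP = 50.001 + (-1.027) = 48.974 cmH2O.

49.0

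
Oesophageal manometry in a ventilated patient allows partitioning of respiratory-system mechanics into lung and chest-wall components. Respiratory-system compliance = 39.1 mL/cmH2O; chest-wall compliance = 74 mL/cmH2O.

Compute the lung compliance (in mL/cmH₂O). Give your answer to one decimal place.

82.9

1/CL = 1/Crs − 1/Ccw.
1/CL = 1/39.1 − 1/74 = 0.01206.
CL = 82.919 mL/cmH2O.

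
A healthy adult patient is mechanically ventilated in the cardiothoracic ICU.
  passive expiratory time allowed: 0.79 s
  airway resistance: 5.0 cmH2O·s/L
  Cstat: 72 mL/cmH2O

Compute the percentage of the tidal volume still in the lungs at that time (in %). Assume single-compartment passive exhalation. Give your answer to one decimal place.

11.1

τ = R × C = 5.0 × 72 mL/cmH2O = 5.0 × 0.072 L/cmH2O = 0.36 s.
Passive exhalation: V(t)/V₀ = e^(−t/τ) = e^(−0.79/0.36) = 0.1114.
Fraction remaining = 0.1114 → 11.14%.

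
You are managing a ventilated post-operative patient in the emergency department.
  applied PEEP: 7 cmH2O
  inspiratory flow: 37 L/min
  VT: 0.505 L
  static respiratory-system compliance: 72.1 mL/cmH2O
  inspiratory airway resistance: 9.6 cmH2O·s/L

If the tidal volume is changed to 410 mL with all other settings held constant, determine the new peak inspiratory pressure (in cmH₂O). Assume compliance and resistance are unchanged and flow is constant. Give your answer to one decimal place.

18.6

Flow: 37 L/min ÷ 60 = 0.6167 L/s.
PIP = Vt/C + R·V̇ + PEEP (constant-flow equation of motion).
Only the elastic term changes: ΔPIP = ΔVt / C = (410 − 505) / 72.1 = -1.318 cmH2O.
Original PIP = 505/72.1 + 9.6×0.6167 + 7 = 19.924 cmH2O; new PIP = 19.924 + (-1.318) = 18.606 cmH2O.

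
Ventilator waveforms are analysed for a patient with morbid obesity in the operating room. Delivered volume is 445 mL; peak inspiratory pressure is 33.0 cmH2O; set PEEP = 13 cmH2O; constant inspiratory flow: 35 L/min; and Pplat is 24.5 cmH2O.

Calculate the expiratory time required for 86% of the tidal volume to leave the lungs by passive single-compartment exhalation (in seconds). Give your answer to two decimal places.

1.11

Flow: 35 L/min ÷ 60 = 0.5833 L/s.
R = (PIP − Pplat)/V̇ = (33.0 − 24.5) / 0.5833 = 8.5/0.5833 = 14.572 cmH2O·s/L.
C = Vt/(Pplat − PEEP) = 445.0 / (24.5 − 13) = 445.0/11.5 = 38.696 mL/cmH2O.
τ = R × C = 14.572 × 0.0387 L/cmH2O = 0.5639 s.
t = −τ·ln(1 − 0.86) = −0.5639·ln(0.14) = 1.109 s.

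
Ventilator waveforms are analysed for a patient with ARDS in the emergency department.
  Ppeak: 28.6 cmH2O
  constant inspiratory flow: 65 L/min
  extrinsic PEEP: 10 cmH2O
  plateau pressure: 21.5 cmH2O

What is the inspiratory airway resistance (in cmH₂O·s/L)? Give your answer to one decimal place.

6.6

Flow: 65 L/min ÷ 60 = 1.0833 L/s.
Raw = (PIP − Pplat) / flow = (28.6 − 21.5) / 1.0833 = 7.1 / 1.0833 = 6.554 cmH2O·s/L.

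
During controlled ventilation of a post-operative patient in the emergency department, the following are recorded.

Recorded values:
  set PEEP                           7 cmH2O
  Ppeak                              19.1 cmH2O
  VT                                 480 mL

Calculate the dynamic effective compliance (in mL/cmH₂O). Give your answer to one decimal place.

39.7

Dynamic compliance = Vt / (PIP − PEEP) = 480 / (19.1 − 7) = 480 / 12.1 = 39.669 mL/cmH2O.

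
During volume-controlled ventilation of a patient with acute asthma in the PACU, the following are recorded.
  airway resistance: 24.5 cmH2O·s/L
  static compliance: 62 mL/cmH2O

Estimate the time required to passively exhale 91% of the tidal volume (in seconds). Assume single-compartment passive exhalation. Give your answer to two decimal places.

τ = R × C = 24.5 × 62 mL/cmH2O = 24.5 × 0.062 L/cmH2O = 1.519 s.
Exhaled fraction f = 1 − e^(−t/τ) → t = −τ·ln(1 − f) = −1.519·ln(0.09) = 3.658 s.

3.66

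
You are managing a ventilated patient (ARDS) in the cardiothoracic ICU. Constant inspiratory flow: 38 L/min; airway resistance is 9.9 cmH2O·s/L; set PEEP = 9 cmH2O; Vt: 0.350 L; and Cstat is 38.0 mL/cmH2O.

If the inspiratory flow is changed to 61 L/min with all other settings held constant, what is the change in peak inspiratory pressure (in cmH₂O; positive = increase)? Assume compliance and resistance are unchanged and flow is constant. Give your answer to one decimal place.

Flow: 38 L/min ÷ 60 = 0.6333 L/s.
New flow: 61 L/min ÷ 60 = 1.0167 L/s.
PIP = Vt/C + R·V̇ + PEEP (constant-flow equation of motion).
Only the resistive term changes: ΔPIP = R × ΔV̇ = 9.9 × (1.0167 − 0.6333) = 9.9 × 0.3834 = 3.796 cmH2O.

3.8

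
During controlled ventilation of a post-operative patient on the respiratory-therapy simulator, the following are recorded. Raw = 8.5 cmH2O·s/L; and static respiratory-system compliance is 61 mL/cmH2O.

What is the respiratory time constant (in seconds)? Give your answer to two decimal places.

0.52

τ = R × C = 8.5 × 61 mL/cmH2O = 8.5 × 0.061 L/cmH2O = 0.5185 s.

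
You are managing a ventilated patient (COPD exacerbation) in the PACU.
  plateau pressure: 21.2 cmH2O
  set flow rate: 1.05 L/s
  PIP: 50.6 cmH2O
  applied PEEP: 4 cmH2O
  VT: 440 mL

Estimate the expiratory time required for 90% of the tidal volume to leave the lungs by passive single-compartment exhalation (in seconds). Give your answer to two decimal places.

R = (PIP − Pplat)/V̇ = (50.6 − 21.2) / 1.05 = 29.4/1.05 = 28.0 cmH2O·s/L.
C = Vt/(Pplat − PEEP) = 440.0 / (21.2 − 4) = 440.0/17.2 = 25.581 mL/cmH2O.
τ = R × C = 28.0 × 0.02558 L/cmH2O = 0.7162 s.
t = −τ·ln(1 − 0.90) = −0.7162·ln(0.1) = 1.649 s.

1.65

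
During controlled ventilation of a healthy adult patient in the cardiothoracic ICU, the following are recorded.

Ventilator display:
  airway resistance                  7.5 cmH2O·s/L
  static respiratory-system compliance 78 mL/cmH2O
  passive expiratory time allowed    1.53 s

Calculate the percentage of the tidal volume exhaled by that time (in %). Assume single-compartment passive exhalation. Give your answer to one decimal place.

92.7

τ = R × C = 7.5 × 78 mL/cmH2O = 7.5 × 0.078 L/cmH2O = 0.585 s.
Passive exhalation: V(t)/V₀ = e^(−t/τ) = e^(−1.53/0.585) = 0.07314.
Fraction exhaled = 1 − 0.07314 = 0.9269 → 92.69%.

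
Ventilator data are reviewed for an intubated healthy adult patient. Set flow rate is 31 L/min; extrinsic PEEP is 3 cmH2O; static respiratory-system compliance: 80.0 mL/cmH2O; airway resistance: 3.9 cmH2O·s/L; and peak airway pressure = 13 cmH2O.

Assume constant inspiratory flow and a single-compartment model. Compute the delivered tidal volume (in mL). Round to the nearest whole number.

639

Flow: 31 L/min ÷ 60 = 0.5167 L/s.
Equation of motion (constant flow): PIP = Vt/C + R·V̇ + PEEP.
Vt/C = PIP − R·V̇ − PEEP = 13 − 2.015 − 3 = 7.985 cmH2O.
Vt = C × 7.985 = 80.0 × 7.985 = 638.8 mL.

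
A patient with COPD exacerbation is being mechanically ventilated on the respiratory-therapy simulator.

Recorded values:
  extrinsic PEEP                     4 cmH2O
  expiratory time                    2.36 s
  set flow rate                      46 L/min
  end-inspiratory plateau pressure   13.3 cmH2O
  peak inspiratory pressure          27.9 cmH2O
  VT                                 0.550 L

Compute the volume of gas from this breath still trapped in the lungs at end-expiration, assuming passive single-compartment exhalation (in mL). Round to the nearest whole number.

Flow: 46 L/min ÷ 60 = 0.7667 L/s.
R = (PIP − Pplat)/V̇ = (27.9 − 13.3) / 0.7667 = 14.6/0.7667 = 19.043 cmH2O·s/L.
C = Vt/(Pplat − PEEP) = 550.0 / (13.3 − 4) = 550.0/9.3 = 59.14 mL/cmH2O.
τ = R × C = 19.043 × 0.05914 L/cmH2O = 1.126 s.
Fraction remaining = e^(−Te/τ) = e^(−2.36/1.126) = 0.123.
Trapped volume = 550.0 × 0.123 = 67.65 mL.

68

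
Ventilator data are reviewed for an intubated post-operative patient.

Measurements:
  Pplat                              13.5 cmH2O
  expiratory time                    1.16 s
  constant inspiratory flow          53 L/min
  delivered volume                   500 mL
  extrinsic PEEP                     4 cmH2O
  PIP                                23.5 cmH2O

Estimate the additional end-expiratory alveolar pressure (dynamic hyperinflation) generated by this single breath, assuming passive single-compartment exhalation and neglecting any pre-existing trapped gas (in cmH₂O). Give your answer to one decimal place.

1.4

Flow: 53 L/min ÷ 60 = 0.8833 L/s.
R = (PIP − Pplat)/V̇ = (23.5 − 13.5) / 0.8833 = 10.0/0.8833 = 11.321 cmH2O·s/L.
C = Vt/(Pplat − PEEP) = 500.0 / (13.5 − 4) = 500.0/9.5 = 52.632 mL/cmH2O.
τ = R × C = 11.321 × 0.05263 L/cmH2O = 0.5958 s.
Fraction remaining = e^(−Te/τ) = e^(−1.16/0.5958) = 0.1427; trapped volume = 500.0 × 0.1427 = 71.35 mL.
Additional alveolar pressure from trapping ≈ V_trapped / C = 71.35 / 52.632 = 1.356 cmH2O.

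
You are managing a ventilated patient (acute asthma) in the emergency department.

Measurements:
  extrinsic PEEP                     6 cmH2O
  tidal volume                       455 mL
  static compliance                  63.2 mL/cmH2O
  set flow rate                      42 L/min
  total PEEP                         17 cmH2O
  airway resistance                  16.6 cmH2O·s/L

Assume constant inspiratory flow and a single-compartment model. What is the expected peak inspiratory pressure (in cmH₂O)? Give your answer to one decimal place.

Flow: 42 L/min ÷ 60 = 0.7 L/s.
Total PEEP = 17 cmH2O (set 6 + intrinsic 11); this is the baseline alveolar pressure.
Equation of motion (constant flow): PIP = Vt/C + R·V̇ + PEEP.
PIP = 455/63.2 + 16.6×0.7 + 17 = 7.199 + 11.62 + 17 = 35.819 cmH2O.

35.8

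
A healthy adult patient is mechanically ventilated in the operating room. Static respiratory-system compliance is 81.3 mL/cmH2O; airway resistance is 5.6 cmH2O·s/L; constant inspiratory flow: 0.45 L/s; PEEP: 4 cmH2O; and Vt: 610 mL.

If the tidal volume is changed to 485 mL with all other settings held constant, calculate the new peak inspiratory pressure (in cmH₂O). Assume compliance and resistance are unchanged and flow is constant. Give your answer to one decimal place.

12.5

PIP = Vt/C + R·V̇ + PEEP (constant-flow equation of motion).
Only the elastic term changes: ΔPIP = ΔVt / C = (485 − 610) / 81.3 = -1.538 cmH2O.
Original PIP = 610/81.3 + 5.6×0.45 + 4 = 14.023 cmH2O; new PIP = 14.023 + (-1.538) = 12.485 cmH2O.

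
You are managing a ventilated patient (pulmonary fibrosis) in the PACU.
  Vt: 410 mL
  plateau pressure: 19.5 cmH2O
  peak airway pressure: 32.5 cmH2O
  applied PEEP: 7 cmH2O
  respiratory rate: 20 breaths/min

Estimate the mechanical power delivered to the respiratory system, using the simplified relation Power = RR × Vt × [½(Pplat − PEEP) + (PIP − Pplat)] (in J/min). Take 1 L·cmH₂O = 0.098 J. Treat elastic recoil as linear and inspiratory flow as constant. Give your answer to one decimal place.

Per-breath work = Vt × [½(Pplat−PEEP) + (PIP−Pplat)] = 0.410 × [0.5×12.5 + 13.0] = 0.410 × 19.25 = 7.893 L·cmH2O.
Power = 20 × 7.893 = 157.86 L·cmH2O/min.
× 0.098 J/(L·cmH2O) → 15.47 J/min.

15.5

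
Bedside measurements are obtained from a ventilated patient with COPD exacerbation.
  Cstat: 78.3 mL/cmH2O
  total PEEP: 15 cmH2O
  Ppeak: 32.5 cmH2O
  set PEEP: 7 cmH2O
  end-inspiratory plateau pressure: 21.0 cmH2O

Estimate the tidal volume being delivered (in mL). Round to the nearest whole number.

470

End-expiratory occlusion gives total PEEP = 15 cmH2O (intrinsic PEEP = 15 − 7 = 8). Use total PEEP for the elastic gradient.
Vt = Cstat × (Pplat − PEEPtotal) = 78.3 × (21.0 − 15) = 78.3 × 6.0 = 469.8 mL.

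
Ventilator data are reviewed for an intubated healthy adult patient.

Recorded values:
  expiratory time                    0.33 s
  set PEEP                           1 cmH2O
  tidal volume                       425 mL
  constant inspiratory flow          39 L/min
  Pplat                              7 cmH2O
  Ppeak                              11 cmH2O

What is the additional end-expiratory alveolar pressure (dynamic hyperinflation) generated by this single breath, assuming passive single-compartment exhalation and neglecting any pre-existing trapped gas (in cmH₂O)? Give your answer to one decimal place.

Flow: 39 L/min ÷ 60 = 0.65 L/s.
R = (PIP − Pplat)/V̇ = (11 − 7) / 0.65 = 4.0/0.65 = 6.154 cmH2O·s/L.
C = Vt/(Pplat − PEEP) = 425.0 / (7 − 1) = 425.0/6.0 = 70.833 mL/cmH2O.
τ = R × C = 6.154 × 0.07083 L/cmH2O = 0.4359 s.
Fraction remaining = e^(−Te/τ) = e^(−0.33/0.4359) = 0.469; trapped volume = 425.0 × 0.469 = 199.33 mL.
Additional alveolar pressure from trapping ≈ V_trapped / C = 199.33 / 70.833 = 2.814 cmH2O.

2.8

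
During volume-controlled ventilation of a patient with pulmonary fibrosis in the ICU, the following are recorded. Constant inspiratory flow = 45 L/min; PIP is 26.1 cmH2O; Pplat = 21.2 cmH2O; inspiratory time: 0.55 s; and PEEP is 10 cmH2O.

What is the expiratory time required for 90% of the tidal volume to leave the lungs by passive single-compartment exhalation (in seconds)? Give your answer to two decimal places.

0.55

Flow: 45 L/min ÷ 60 = 0.75 L/s.
Vt = flow × Ti = 0.75 L/s × 0.55 s × 1000 mL/L = 412.5 mL.
R = (PIP − Pplat)/V̇ = (26.1 − 21.2) / 0.75 = 4.9/0.75 = 6.533 cmH2O·s/L.
C = Vt/(Pplat − PEEP) = 412.5 / (21.2 − 10) = 412.5/11.2 = 36.83 mL/cmH2O.
τ = R × C = 6.533 × 0.03683 L/cmH2O = 0.2406 s.
t = −τ·ln(1 − 0.90) = −0.2406·ln(0.1) = 0.554 s.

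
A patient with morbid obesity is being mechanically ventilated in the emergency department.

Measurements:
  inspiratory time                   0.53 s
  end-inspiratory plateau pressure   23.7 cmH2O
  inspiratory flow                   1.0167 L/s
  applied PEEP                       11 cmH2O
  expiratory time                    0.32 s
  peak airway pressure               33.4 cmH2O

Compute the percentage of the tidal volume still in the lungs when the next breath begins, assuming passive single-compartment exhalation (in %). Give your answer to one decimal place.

45.4

Vt = flow × Ti = 1.0167 L/s × 0.53 s × 1000 mL/L = 538.85 mL.
R = (PIP − Pplat)/V̇ = (33.4 − 23.7) / 1.0167 = 9.7/1.0167 = 9.541 cmH2O·s/L.
C = Vt/(Pplat − PEEP) = 538.85 / (23.7 − 11) = 538.85/12.7 = 42.429 mL/cmH2O.
τ = R × C = 9.541 × 0.04243 L/cmH2O = 0.4048 s.
Fraction remaining at end-expiration = e^(−Te/τ) = e^(−0.32/0.4048) = 0.4536 → 45.36%.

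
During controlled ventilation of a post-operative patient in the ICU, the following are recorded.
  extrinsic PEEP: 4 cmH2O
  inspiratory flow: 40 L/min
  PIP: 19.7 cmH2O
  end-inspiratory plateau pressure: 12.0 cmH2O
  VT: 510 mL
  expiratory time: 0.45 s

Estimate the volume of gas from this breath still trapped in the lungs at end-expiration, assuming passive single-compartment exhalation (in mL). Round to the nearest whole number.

Flow: 40 L/min ÷ 60 = 0.6667 L/s.
R = (PIP − Pplat)/V̇ = (19.7 − 12.0) / 0.6667 = 7.7/0.6667 = 11.549 cmH2O·s/L.
C = Vt/(Pplat − PEEP) = 510.0 / (12.0 − 4) = 510.0/8.0 = 63.75 mL/cmH2O.
τ = R × C = 11.549 × 0.06375 L/cmH2O = 0.7362 s.
Fraction remaining = e^(−Te/τ) = e^(−0.45/0.7362) = 0.5427.
Trapped volume = 510.0 × 0.5427 = 276.78 mL.

277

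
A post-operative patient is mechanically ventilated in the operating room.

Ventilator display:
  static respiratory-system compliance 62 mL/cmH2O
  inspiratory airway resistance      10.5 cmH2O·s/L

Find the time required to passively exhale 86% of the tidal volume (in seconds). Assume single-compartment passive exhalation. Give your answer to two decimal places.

1.28

τ = R × C = 10.5 × 62 mL/cmH2O = 10.5 × 0.062 L/cmH2O = 0.651 s.
Exhaled fraction f = 1 − e^(−t/τ) → t = −τ·ln(1 − f) = −0.651·ln(0.14) = 1.28 s.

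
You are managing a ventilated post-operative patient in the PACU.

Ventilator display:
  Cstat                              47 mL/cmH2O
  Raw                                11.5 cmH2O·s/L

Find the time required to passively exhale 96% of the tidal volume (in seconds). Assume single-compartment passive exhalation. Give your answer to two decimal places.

τ = R × C = 11.5 × 47 mL/cmH2O = 11.5 × 0.047 L/cmH2O = 0.5405 s.
Exhaled fraction f = 1 − e^(−t/τ) → t = −τ·ln(1 − f) = −0.5405·ln(0.04) = 1.74 s.

1.74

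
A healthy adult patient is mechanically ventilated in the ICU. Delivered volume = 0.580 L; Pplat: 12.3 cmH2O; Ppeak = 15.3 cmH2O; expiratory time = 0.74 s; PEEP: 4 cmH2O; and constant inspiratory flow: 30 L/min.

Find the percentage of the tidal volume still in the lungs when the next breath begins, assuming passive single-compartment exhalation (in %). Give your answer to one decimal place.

17.1

Flow: 30 L/min ÷ 60 = 0.5 L/s.
R = (PIP − Pplat)/V̇ = (15.3 − 12.3) / 0.5 = 3.0/0.5 = 6.0 cmH2O·s/L.
C = Vt/(Pplat − PEEP) = 580.0 / (12.3 − 4) = 580.0/8.3 = 69.88 mL/cmH2O.
τ = R × C = 6.0 × 0.06988 L/cmH2O = 0.4193 s.
Fraction remaining at end-expiration = e^(−Te/τ) = e^(−0.74/0.4193) = 0.1712 → 17.12%.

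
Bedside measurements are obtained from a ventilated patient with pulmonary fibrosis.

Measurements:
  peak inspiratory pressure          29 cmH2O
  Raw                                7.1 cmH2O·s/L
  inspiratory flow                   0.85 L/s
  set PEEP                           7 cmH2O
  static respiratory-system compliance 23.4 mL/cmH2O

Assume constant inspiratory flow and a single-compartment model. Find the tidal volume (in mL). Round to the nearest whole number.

Equation of motion (constant flow): PIP = Vt/C + R·V̇ + PEEP.
Vt/C = PIP − R·V̇ − PEEP = 29 − 6.035 − 7 = 15.965 cmH2O.
Vt = C × 15.965 = 23.4 × 15.965 = 373.58 mL.

374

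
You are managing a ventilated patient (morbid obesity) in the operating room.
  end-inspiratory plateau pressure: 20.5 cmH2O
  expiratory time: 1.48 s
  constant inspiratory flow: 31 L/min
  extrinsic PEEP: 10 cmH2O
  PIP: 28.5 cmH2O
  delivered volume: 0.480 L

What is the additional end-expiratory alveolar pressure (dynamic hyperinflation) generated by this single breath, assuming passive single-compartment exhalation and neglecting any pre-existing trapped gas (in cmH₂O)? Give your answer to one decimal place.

1.3

Flow: 31 L/min ÷ 60 = 0.5167 L/s.
R = (PIP − Pplat)/V̇ = (28.5 − 20.5) / 0.5167 = 8.0/0.5167 = 15.483 cmH2O·s/L.
C = Vt/(Pplat − PEEP) = 480.0 / (20.5 − 10) = 480.0/10.5 = 45.714 mL/cmH2O.
τ = R × C = 15.483 × 0.04571 L/cmH2O = 0.7077 s.
Fraction remaining = e^(−Te/τ) = e^(−1.48/0.7077) = 0.1235; trapped volume = 480.0 × 0.1235 = 59.28 mL.
Additional alveolar pressure from trapping ≈ V_trapped / C = 59.28 / 45.714 = 1.297 cmH2O.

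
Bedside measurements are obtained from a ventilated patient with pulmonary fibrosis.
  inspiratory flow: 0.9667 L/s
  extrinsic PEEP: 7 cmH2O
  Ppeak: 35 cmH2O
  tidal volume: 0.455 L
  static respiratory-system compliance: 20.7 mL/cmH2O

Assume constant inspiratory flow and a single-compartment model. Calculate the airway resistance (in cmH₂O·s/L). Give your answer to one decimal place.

Equation of motion (constant flow): PIP = Vt/C + R·V̇ + PEEP.
R·V̇ = PIP − Vt/C − PEEP = 35 − 455/20.7 − 7 = 35 − 21.981 − 7 = 6.019 cmH2O.
R = 6.019 / 0.9667 = 6.226 cmH2O·s/L.

6.2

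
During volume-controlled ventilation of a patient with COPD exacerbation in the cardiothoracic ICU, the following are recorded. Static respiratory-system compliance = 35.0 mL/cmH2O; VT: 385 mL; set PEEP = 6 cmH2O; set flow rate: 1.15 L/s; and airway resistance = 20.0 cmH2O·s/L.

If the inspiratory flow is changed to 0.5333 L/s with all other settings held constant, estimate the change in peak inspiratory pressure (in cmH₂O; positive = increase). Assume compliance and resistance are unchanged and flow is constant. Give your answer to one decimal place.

PIP = Vt/C + R·V̇ + PEEP (constant-flow equation of motion).
Only the resistive term changes: ΔPIP = R × ΔV̇ = 20.0 × (0.5333 − 1.15) = 20.0 × -0.6167 = -12.334 cmH2O.

-12.3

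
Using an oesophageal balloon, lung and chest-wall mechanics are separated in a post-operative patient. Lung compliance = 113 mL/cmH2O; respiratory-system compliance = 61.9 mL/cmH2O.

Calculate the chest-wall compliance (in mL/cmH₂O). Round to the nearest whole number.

137

1/Ccw = 1/Crs − 1/CL.
1/Ccw = 1/61.9 − 1/113 = 0.007306.
Ccw = 136.87 mL/cmH2O.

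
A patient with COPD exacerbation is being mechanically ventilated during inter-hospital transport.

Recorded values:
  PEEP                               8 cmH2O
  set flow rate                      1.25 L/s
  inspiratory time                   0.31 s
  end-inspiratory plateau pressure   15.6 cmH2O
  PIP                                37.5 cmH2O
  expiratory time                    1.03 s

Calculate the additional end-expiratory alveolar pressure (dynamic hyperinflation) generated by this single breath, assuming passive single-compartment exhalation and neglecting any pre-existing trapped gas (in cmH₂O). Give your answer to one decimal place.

2.4

Vt = flow × Ti = 1.25 L/s × 0.31 s × 1000 mL/L = 387.5 mL.
R = (PIP − Pplat)/V̇ = (37.5 − 15.6) / 1.25 = 21.9/1.25 = 17.52 cmH2O·s/L.
C = Vt/(Pplat − PEEP) = 387.5 / (15.6 − 8) = 387.5/7.6 = 50.987 mL/cmH2O.
τ = R × C = 17.52 × 0.05099 L/cmH2O = 0.8933 s.
Fraction remaining = e^(−Te/τ) = e^(−1.03/0.8933) = 0.3157; trapped volume = 387.5 × 0.3157 = 122.33 mL.
Additional alveolar pressure from trapping ≈ V_trapped / C = 122.33 / 50.987 = 2.399 cmH2O.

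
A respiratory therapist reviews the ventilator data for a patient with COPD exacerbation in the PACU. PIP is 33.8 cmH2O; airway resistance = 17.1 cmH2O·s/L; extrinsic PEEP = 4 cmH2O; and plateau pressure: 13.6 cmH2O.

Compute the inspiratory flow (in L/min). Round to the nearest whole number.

flow = (PIP − Pplat) / Raw = (33.8 − 13.6) / 17.1 = 1.181 L/s × 60 = 70.86 L/min.

71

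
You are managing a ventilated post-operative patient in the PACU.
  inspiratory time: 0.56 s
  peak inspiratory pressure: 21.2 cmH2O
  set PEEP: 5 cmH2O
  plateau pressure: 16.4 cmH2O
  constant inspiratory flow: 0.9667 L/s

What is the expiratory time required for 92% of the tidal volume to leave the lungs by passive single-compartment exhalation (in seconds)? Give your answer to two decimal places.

0.60

Vt = flow × Ti = 0.9667 L/s × 0.56 s × 1000 mL/L = 541.35 mL.
R = (PIP − Pplat)/V̇ = (21.2 − 16.4) / 0.9667 = 4.8/0.9667 = 4.965 cmH2O·s/L.
C = Vt/(Pplat − PEEP) = 541.35 / (16.4 − 5) = 541.35/11.4 = 47.487 mL/cmH2O.
τ = R × C = 4.965 × 0.04749 L/cmH2O = 0.2358 s.
t = −τ·ln(1 − 0.92) = −0.2358·ln(0.08) = 0.5956 s.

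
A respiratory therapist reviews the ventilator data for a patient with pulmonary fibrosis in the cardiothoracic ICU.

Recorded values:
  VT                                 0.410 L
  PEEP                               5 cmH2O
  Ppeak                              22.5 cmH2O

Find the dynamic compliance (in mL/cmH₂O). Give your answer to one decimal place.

Dynamic compliance = Vt / (PIP − PEEP) = 410 / (22.5 − 5) = 410 / 17.5 = 23.429 mL/cmH2O.

23.4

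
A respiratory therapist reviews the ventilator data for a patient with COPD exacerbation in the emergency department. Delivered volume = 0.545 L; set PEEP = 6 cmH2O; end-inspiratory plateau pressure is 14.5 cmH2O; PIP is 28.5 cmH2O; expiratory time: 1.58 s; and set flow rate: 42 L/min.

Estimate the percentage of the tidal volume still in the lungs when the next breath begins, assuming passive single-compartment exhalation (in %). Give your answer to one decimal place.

29.2

Flow: 42 L/min ÷ 60 = 0.7 L/s.
R = (PIP − Pplat)/V̇ = (28.5 − 14.5) / 0.7 = 14.0/0.7 = 20.0 cmH2O·s/L.
C = Vt/(Pplat − PEEP) = 545.0 / (14.5 − 6) = 545.0/8.5 = 64.118 mL/cmH2O.
τ = R × C = 20.0 × 0.06412 L/cmH2O = 1.282 s.
Fraction remaining at end-expiration = e^(−Te/τ) = e^(−1.58/1.282) = 0.2916 → 29.16%.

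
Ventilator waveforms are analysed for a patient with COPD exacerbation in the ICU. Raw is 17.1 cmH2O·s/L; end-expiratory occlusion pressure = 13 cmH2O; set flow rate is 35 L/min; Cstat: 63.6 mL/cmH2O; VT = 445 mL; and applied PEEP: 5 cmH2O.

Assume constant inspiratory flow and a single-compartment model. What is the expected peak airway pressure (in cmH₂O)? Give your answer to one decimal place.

30.0

Flow: 35 L/min ÷ 60 = 0.5833 L/s.
Total PEEP = 13 cmH2O (set 5 + intrinsic 8); this is the baseline alveolar pressure.
Equation of motion (constant flow): PIP = Vt/C + R·V̇ + PEEP.
PIP = 445/63.6 + 17.1×0.5833 + 13 = 6.997 + 9.974 + 13 = 29.971 cmH2O.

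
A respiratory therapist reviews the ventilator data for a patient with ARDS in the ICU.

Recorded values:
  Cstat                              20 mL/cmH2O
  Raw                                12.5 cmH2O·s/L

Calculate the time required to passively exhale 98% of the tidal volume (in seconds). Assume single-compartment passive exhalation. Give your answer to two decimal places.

0.98

τ = R × C = 12.5 × 20 mL/cmH2O = 12.5 × 0.020 L/cmH2O = 0.25 s.
Exhaled fraction f = 1 − e^(−t/τ) → t = −τ·ln(1 − f) = −0.25·ln(0.02) = 0.978 s.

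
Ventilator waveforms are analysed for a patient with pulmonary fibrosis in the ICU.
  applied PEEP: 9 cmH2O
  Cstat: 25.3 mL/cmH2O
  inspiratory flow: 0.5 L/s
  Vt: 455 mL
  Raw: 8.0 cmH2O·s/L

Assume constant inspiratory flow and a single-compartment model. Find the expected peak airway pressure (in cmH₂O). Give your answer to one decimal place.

31.0

Equation of motion (constant flow): PIP = Vt/C + R·V̇ + PEEP.
PIP = 455/25.3 + 8.0×0.5 + 9 = 17.984 + 4.0 + 9 = 30.984 cmH2O.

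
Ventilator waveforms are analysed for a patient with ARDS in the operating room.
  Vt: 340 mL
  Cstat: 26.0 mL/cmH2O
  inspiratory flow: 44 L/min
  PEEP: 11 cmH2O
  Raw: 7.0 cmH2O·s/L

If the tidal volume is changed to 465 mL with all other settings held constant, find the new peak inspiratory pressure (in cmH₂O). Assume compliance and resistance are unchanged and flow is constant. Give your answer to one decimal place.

34.0

Flow: 44 L/min ÷ 60 = 0.7333 L/s.
PIP = Vt/C + R·V̇ + PEEP (constant-flow equation of motion).
Only the elastic term changes: ΔPIP = ΔVt / C = (465 − 340) / 26.0 = 4.808 cmH2O.
Original PIP = 340/26.0 + 7.0×0.7333 + 11 = 29.21 cmH2O; new PIP = 29.21 + (4.808) = 34.018 cmH2O.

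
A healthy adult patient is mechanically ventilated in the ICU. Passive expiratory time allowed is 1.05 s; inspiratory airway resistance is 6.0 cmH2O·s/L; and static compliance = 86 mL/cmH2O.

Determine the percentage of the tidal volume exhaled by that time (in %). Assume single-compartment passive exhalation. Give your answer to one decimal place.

τ = R × C = 6.0 × 86 mL/cmH2O = 6.0 × 0.086 L/cmH2O = 0.516 s.
Passive exhalation: V(t)/V₀ = e^(−t/τ) = e^(−1.05/0.516) = 0.1307.
Fraction exhaled = 1 − 0.1307 = 0.8693 → 86.93%.

86.9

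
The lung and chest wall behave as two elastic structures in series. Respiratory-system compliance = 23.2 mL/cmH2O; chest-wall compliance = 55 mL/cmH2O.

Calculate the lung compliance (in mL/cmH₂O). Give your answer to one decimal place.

40.1

1/CL = 1/Crs − 1/Ccw.
1/CL = 1/23.2 − 1/55 = 0.02492.
CL = 40.128 mL/cmH2O.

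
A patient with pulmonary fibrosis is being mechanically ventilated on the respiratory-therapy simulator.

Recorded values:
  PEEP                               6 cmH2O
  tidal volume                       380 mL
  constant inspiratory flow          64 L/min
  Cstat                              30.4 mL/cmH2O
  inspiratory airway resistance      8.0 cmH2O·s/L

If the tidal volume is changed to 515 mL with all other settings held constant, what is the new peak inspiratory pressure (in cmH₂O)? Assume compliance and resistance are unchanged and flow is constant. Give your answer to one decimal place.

31.5

Flow: 64 L/min ÷ 60 = 1.0667 L/s.
PIP = Vt/C + R·V̇ + PEEP (constant-flow equation of motion).
Only the elastic term changes: ΔPIP = ΔVt / C = (515 − 380) / 30.4 = 4.441 cmH2O.
Original PIP = 380/30.4 + 8.0×1.0667 + 6 = 27.034 cmH2O; new PIP = 27.034 + (4.441) = 31.475 cmH2O.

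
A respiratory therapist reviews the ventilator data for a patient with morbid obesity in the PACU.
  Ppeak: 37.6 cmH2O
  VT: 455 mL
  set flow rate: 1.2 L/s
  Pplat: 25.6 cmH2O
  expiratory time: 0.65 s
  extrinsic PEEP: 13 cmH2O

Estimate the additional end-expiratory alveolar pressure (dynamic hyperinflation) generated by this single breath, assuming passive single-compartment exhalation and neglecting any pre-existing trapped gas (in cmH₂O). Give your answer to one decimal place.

R = (PIP − Pplat)/V̇ = (37.6 − 25.6) / 1.2 = 12.0/1.2 = 10.0 cmH2O·s/L.
C = Vt/(Pplat − PEEP) = 455.0 / (25.6 − 13) = 455.0/12.6 = 36.111 mL/cmH2O.
τ = R × C = 10.0 × 0.03611 L/cmH2O = 0.3611 s.
Fraction remaining = e^(−Te/τ) = e^(−0.65/0.3611) = 0.1653; trapped volume = 455.0 × 0.1653 = 75.212 mL.
Additional alveolar pressure from trapping ≈ V_trapped / C = 75.212 / 36.111 = 2.083 cmH2O.

2.1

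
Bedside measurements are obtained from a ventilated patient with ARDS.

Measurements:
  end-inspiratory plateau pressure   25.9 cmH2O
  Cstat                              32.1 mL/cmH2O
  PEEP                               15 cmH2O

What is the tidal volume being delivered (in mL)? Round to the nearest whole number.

350

Vt = Cstat × (Pplat − PEEP) = 32.1 × (25.9 − 15) = 32.1 × 10.9 = 349.89 mL.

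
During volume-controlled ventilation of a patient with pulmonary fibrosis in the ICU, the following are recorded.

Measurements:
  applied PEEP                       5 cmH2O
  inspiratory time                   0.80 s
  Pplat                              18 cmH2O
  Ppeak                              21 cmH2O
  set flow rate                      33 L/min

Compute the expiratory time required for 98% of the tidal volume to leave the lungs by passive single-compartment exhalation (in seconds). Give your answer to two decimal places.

0.72

Flow: 33 L/min ÷ 60 = 0.55 L/s.
Vt = flow × Ti = 0.55 L/s × 0.80 s × 1000 mL/L = 440.0 mL.
R = (PIP − Pplat)/V̇ = (21 − 18) / 0.55 = 3.0/0.55 = 5.455 cmH2O·s/L.
C = Vt/(Pplat − PEEP) = 440.0 / (18 − 5) = 440.0/13.0 = 33.846 mL/cmH2O.
τ = R × C = 5.455 × 0.03385 L/cmH2O = 0.1847 s.
t = −τ·ln(1 − 0.98) = −0.1847·ln(0.02) = 0.7226 s.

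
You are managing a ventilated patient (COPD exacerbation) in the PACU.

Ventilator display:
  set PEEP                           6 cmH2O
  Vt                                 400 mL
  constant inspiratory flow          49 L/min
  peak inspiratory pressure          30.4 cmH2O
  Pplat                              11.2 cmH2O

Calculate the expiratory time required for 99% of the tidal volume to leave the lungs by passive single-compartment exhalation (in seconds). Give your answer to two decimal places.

8.33

Flow: 49 L/min ÷ 60 = 0.8167 L/s.
R = (PIP − Pplat)/V̇ = (30.4 − 11.2) / 0.8167 = 19.2/0.8167 = 23.509 cmH2O·s/L.
C = Vt/(Pplat − PEEP) = 400.0 / (11.2 − 6) = 400.0/5.2 = 76.923 mL/cmH2O.
τ = R × C = 23.509 × 0.07692 L/cmH2O = 1.808 s.
t = −τ·ln(1 − 0.99) = −1.808·ln(0.01) = 8.326 s.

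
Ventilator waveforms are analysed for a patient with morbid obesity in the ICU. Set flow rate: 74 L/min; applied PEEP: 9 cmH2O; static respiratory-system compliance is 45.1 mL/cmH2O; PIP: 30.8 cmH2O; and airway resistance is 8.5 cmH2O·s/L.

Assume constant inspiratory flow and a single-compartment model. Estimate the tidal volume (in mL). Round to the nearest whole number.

510

Flow: 74 L/min ÷ 60 = 1.2333 L/s.
Equation of motion (constant flow): PIP = Vt/C + R·V̇ + PEEP.
Vt/C = PIP − R·V̇ − PEEP = 30.8 − 10.483 − 9 = 11.317 cmH2O.
Vt = C × 11.317 = 45.1 × 11.317 = 510.4 mL.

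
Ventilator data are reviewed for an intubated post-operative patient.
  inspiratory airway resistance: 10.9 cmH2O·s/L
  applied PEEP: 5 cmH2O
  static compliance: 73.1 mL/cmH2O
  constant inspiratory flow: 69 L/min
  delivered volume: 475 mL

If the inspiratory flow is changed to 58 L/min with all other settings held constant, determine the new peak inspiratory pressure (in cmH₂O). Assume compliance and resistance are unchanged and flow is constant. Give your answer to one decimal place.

Flow: 69 L/min ÷ 60 = 1.15 L/s.
New flow: 58 L/min ÷ 60 = 0.9667 L/s.
PIP = Vt/C + R·V̇ + PEEP (constant-flow equation of motion).
Only the resistive term changes: ΔPIP = R × ΔV̇ = 10.9 × (0.9667 − 1.15) = 10.9 × -0.1833 = -1.998 cmH2O.
Original PIP = 475/73.1 + 10.9×1.15 + 5 = 24.033 cmH2O; new PIP = 24.033 + (-1.998) = 22.035 cmH2O.

22.0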